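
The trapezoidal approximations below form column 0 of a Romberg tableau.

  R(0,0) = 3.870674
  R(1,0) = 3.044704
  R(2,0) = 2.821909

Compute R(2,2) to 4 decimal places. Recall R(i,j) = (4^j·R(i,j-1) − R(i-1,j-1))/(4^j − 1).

Richardson extrapolation on the trapezoidal column (denominator 4−1=3):
R(1,1) = (4·3.044704 − 3.870674) / 3 = 2.769381
R(2,1) = (4·2.821909 − 3.044704) / 3 = 2.747644
R(2,2) = 2.747644 + (2.747644 − 2.769381)/15 = 2.746195

2.7462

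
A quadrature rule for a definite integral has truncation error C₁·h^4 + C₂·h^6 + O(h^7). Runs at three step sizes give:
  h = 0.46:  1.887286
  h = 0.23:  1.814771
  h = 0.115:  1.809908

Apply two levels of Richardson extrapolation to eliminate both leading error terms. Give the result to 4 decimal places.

First eliminate the h^4 term (factor 2^4 = 16):
  B₁ = (16·1.814771 − 1.887286)/15 = 1.809937
  B₂ = (16·1.809908 − 1.814771)/15 = 1.809584
Then eliminate the h^6 term (factor 2^6 = 64):
  (64·1.809584 − 1.809937)/63 = 1.809578

1.8096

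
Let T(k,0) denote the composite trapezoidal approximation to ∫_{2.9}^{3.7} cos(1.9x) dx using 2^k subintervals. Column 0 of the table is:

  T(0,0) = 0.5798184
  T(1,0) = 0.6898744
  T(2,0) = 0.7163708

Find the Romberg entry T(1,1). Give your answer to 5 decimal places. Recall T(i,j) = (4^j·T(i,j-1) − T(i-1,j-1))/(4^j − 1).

0.72656

Richardson extrapolation on the trapezoidal column (denominator 4−1=3):
T(1,1) = (4·0.6898744 − 0.5798184) / 3 = 0.7265597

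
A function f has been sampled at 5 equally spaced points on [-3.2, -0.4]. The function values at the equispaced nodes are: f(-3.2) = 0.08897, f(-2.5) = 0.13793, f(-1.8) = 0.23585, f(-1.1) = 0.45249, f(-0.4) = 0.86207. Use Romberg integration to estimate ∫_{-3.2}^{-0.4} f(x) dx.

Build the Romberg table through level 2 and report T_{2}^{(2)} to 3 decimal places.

T_{0}^{(0)} (trapezoid, 1 panel, h=2.8000): 1.33146
T_{1}^{(0)} (trapezoid, 2 panels, h=1.4000): 0.99592
T_{2}^{(0)} (trapezoid, 4 panels, h=0.7000): 0.91125
T_{1}^{(1)} = 0.99592 + (0.99592 − 1.33146)/3 = 0.88407
T_{2}^{(1)} = 0.91125 + (0.91125 − 0.99592)/3 = 0.88303
T_{2}^{(2)} = 0.88303 + (0.88303 − 0.88407)/15 = 0.88296

0.883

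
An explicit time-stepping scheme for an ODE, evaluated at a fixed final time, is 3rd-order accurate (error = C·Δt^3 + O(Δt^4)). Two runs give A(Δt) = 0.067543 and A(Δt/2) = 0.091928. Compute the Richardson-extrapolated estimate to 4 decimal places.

Extrapolated value = (8·A(Δt/2) − A(Δt)) / (8 − 1)
= (8·0.091928 − 0.067543) / 7
= 0.667881 / 7 = 0.095412

0.0954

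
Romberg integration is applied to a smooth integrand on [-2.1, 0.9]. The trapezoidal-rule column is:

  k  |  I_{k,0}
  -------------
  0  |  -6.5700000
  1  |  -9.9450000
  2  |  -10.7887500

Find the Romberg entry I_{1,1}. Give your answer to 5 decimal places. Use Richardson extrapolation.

Richardson extrapolation on the trapezoidal column (denominator 4−1=3):
I_{1,1} = (4·(-9.9450000) − (-6.5700000)) / 3 = -11.0700000

-11.07000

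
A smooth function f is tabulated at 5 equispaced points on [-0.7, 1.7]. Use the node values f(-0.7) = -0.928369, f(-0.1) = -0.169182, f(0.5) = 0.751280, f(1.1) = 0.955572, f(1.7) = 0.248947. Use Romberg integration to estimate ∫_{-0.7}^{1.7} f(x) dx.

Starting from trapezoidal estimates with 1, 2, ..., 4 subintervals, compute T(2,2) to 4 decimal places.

0.7846

T(0,0) (trapezoid, 1 panel, h=2.4000): -0.815306
T(1,0) (trapezoid, 2 panels, h=1.2000): 0.493883
T(2,0) (trapezoid, 4 panels, h=0.6000): 0.718775
T(1,1) = 0.493883 + (0.493883 − (-0.815306))/3 = 0.930279
T(2,1) = 0.718775 + (0.718775 − 0.493883)/3 = 0.793739
T(2,2) = 0.793739 + (0.793739 − 0.930279)/15 = 0.784636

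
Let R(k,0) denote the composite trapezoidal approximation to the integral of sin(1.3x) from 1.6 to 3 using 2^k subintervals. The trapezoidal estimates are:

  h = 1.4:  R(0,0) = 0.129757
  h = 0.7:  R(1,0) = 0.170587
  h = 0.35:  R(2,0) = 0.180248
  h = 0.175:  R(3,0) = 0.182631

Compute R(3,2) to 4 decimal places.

0.1834

Richardson extrapolation on the trapezoidal column (denominator 4−1=3):
R(2,1) = 0.180248 + (0.180248 − 0.170587)/3 = 0.183468
R(3,1) = (4·0.182631 − 0.180248) / 3 = 0.183425
R(3,2) = (16·0.183425 − 0.183468) / 15 = 0.183422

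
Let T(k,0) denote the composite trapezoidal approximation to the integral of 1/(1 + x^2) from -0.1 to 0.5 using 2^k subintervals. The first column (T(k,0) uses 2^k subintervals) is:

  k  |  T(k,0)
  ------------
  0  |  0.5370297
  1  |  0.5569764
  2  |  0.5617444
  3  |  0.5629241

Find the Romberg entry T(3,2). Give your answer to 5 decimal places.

T(2,1) = 0.5617444 + (0.5617444 − 0.5569764)/3 = 0.5633337
T(3,1) = (4·0.5629241 − 0.5617444) / 3 = 0.5633173
T(3,2) = 0.5633173 + (0.5633173 − 0.5633337)/15 = 0.5633162

0.56332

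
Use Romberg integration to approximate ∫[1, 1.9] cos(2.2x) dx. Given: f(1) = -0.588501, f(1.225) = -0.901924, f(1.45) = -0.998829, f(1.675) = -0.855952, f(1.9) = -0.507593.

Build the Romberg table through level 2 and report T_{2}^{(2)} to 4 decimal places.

-0.7591

T_{0}^{(0)} (trapezoid, 1 panel, h=0.9000): -0.493242
T_{1}^{(0)} (trapezoid, 2 panels, h=0.4500): -0.696094
T_{2}^{(0)} (trapezoid, 4 panels, h=0.2250): -0.743569
T_{1}^{(1)} = -0.696094 + (-0.696094 − (-0.493242))/3 = -0.763711
T_{2}^{(1)} = -0.743569 + (-0.743569 − (-0.696094))/3 = -0.759394
T_{2}^{(2)} = -0.759394 + (-0.759394 − (-0.763711))/15 = -0.759106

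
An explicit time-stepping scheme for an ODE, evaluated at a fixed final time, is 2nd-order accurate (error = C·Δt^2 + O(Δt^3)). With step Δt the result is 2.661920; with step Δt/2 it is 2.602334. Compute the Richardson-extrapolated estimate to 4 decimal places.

2.5825

The leading error scales as Δt^2; refining by a factor of 2 reduces it by 2^2 = 4.
Extrapolated value = (4·A(Δt/2) − A(Δt)) / (4 − 1)
= (4·2.602334 − 2.661920) / 3
= 7.747416 / 3 = 2.582472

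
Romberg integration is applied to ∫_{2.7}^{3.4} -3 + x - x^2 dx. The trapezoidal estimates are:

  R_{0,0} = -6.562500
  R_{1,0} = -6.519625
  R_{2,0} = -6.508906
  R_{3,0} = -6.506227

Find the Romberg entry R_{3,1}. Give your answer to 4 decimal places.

-6.5053

R_{3,1} = -6.506227 + (-6.506227 − (-6.508906))/3 = -6.505334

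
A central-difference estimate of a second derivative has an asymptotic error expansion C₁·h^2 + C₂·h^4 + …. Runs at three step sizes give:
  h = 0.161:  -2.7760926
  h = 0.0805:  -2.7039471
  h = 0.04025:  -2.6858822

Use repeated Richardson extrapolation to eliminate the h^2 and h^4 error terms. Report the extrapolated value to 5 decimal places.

First eliminate the h^2 term (factor 2^2 = 4):
  B₁ = (4·(-2.7039471) − (-2.7760926))/3 = -2.6798986
  B₂ = (4·(-2.6858822) − (-2.7039471))/3 = -2.6798606
Then eliminate the h^4 term (factor 2^4 = 16):
  (16·(-2.6798606) − (-2.6798986))/15 = -2.6798581

-2.67986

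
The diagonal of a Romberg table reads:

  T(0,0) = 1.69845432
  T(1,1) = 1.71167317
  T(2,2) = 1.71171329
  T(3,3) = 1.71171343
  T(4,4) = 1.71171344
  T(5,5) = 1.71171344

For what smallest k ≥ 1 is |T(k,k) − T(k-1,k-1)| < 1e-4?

|T(1,1) − T(0,0)| = 0.01321885 ≥ 1e-4
|T(2,2) − T(1,1)| = 0.00004012 < 1e-4

k = 2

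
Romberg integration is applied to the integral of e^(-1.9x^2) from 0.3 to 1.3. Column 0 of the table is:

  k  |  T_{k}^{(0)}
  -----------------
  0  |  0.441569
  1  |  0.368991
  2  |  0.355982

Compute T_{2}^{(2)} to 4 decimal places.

Richardson extrapolation on the trapezoidal column (denominator 4−1=3):
T_{1}^{(1)} = 0.368991 + (0.368991 − 0.441569)/3 = 0.344798
T_{2}^{(1)} = 0.355982 + (0.355982 − 0.368991)/3 = 0.351646
T_{2}^{(2)} = 0.351646 + (0.351646 − 0.344798)/15 = 0.352103

0.3521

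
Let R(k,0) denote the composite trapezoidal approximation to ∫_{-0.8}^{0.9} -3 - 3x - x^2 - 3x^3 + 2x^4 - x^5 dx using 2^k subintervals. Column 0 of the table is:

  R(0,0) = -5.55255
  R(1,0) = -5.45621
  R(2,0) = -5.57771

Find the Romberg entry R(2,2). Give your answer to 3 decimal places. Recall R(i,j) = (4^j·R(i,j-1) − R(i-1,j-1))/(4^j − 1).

-5.631

Richardson extrapolation on the trapezoidal column (denominator 4−1=3):
R(1,1) = (4·(-5.45621) − (-5.55255)) / 3 = -5.42410
R(2,1) = -5.57771 + (-5.57771 − (-5.45621))/3 = -5.61821
R(2,2) = (16·(-5.61821) − (-5.42410)) / 15 = -5.63115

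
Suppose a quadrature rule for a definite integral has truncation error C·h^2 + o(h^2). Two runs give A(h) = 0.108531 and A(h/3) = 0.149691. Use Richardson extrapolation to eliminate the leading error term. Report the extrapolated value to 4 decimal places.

0.1548

The leading error scales as h^2; refining by a factor of 3 reduces it by 3^2 = 9.
Extrapolated value = (9·A(h/3) − A(h)) / (9 − 1)
= (9·0.149691 − 0.108531) / 8
= 1.238688 / 8 = 0.154836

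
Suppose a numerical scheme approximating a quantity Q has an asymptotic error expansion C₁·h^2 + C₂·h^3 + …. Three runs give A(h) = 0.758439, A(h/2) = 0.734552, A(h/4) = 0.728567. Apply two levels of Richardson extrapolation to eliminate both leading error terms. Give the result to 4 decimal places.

First eliminate the h^2 term (factor 2^2 = 4):
  B₁ = (4·0.734552 − 0.758439)/3 = 0.726590
  B₂ = (4·0.728567 − 0.734552)/3 = 0.726572
Then eliminate the h^3 term (factor 2^3 = 8):
  (8·0.726572 − 0.726590)/7 = 0.726569

0.7266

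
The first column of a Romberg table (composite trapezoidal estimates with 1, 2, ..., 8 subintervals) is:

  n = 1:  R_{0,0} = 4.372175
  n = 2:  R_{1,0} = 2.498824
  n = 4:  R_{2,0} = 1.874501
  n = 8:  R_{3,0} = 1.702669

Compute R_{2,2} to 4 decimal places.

Richardson extrapolation on the trapezoidal column (denominator 4−1=3):
R_{1,1} = 2.498824 + (2.498824 − 4.372175)/3 = 1.874374
R_{2,1} = (4·1.874501 − 2.498824) / 3 = 1.666393
R_{2,2} = (16·1.666393 − 1.874374) / 15 = 1.652528

1.6525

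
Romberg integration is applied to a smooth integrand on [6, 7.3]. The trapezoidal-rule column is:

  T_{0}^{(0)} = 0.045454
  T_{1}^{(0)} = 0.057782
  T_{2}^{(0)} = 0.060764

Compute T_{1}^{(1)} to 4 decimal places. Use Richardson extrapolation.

Richardson extrapolation on the trapezoidal column (denominator 4−1=3):
T_{1}^{(1)} = (4·0.057782 − 0.045454) / 3 = 0.061891

0.0619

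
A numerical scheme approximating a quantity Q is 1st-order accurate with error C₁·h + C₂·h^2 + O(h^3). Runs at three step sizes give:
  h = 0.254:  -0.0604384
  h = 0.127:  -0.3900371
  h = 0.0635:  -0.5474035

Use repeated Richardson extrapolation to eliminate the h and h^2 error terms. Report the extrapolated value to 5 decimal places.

-0.69981

First eliminate the h term (factor 2^1 = 2):
  B₁ = (2·(-0.3900371) − (-0.0604384))/1 = -0.7196358
  B₂ = (2·(-0.5474035) − (-0.3900371))/1 = -0.7047699
Then eliminate the h^2 term (factor 2^2 = 4):
  (4·(-0.7047699) − (-0.7196358))/3 = -0.6998146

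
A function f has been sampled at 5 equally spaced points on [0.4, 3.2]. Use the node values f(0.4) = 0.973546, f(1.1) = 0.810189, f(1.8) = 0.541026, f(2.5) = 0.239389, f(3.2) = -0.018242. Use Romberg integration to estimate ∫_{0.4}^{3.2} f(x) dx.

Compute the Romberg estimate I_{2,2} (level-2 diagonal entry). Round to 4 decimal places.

I_{0,0} (trapezoid, 1 panel, h=2.8000): 1.337426
I_{1,0} (trapezoid, 2 panels, h=1.4000): 1.426149
I_{2,0} (trapezoid, 4 panels, h=0.7000): 1.447779
I_{1,1} = 1.426149 + (1.426149 − 1.337426)/3 = 1.455723
I_{2,1} = 1.447779 + (1.447779 − 1.426149)/3 = 1.454989
I_{2,2} = 1.454989 + (1.454989 − 1.455723)/15 = 1.454940

1.4549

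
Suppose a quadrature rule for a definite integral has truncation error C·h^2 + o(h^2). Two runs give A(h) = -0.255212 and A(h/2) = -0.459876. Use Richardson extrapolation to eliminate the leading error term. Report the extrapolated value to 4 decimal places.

-0.5281

The leading error scales as h^2; refining by a factor of 2 reduces it by 2^2 = 4.
Extrapolated value = (4·A(h/2) − A(h)) / (4 − 1)
= (4·(-0.459876) − (-0.255212)) / 3
= -1.584292 / 3 = -0.528097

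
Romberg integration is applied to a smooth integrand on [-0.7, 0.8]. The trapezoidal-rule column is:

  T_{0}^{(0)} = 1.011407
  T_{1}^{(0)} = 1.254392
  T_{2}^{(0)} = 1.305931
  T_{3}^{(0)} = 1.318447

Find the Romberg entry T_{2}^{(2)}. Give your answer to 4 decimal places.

Richardson extrapolation on the trapezoidal column (denominator 4−1=3):
T_{1}^{(1)} = 1.254392 + (1.254392 − 1.011407)/3 = 1.335387
T_{2}^{(1)} = 1.305931 + (1.305931 − 1.254392)/3 = 1.323111
T_{2}^{(2)} = (16·1.323111 − 1.335387) / 15 = 1.322293

1.3223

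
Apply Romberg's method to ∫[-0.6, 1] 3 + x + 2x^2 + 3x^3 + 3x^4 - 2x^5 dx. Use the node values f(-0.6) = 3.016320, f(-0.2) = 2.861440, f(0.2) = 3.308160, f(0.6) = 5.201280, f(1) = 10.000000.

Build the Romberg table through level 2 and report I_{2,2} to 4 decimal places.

I_{0,0} (trapezoid, 1 panel, h=1.6000): 10.413056
I_{1,0} (trapezoid, 2 panels, h=0.8000): 7.853056
I_{2,0} (trapezoid, 4 panels, h=0.4000): 7.151616
I_{1,1} = 7.853056 + (7.853056 − 10.413056)/3 = 6.999723
I_{2,1} = 7.151616 + (7.151616 − 7.853056)/3 = 6.917803
I_{2,2} = 6.917803 + (6.917803 − 6.999723)/15 = 6.912342

6.9123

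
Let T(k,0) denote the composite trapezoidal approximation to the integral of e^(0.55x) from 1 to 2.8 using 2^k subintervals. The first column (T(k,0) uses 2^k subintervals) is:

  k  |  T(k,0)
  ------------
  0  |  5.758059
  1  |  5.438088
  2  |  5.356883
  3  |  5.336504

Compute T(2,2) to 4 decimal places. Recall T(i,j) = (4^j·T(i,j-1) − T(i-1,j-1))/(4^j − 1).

5.3297

Richardson extrapolation on the trapezoidal column (denominator 4−1=3):
T(1,1) = 5.438088 + (5.438088 − 5.758059)/3 = 5.331431
T(2,1) = (4·5.356883 − 5.438088) / 3 = 5.329815
T(2,2) = (16·5.329815 − 5.331431) / 15 = 5.329707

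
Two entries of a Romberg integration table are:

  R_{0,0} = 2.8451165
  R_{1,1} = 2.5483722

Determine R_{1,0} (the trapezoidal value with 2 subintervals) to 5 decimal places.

2.62256

From R_{1,1} = (4·R_{1,0} − R_{0,0})/3, solve for R_{1,0}:
4·R_{1,0} = 3·2.5483722 + 2.8451165 = 10.4902331
R_{1,0} = 2.6225583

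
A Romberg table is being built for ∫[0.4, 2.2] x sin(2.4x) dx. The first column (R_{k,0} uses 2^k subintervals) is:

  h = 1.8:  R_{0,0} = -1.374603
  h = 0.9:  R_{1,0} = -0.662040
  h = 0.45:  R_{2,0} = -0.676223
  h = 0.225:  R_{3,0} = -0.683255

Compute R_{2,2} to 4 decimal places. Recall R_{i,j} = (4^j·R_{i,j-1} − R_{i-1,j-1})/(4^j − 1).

Richardson extrapolation on the trapezoidal column (denominator 4−1=3):
R_{1,1} = (4·(-0.662040) − (-1.374603)) / 3 = -0.424519
R_{2,1} = (4·(-0.676223) − (-0.662040)) / 3 = -0.680951
R_{2,2} = -0.680951 + (-0.680951 − (-0.424519))/15 = -0.698046

-0.6980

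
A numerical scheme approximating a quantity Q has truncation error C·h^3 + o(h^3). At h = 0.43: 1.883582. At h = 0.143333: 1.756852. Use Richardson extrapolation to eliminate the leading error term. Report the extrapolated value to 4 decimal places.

1.7520

Extrapolated value = (27·A(h/3) − A(h)) / (27 − 1)
= (27·1.756852 − 1.883582) / 26
= 45.551422 / 26 = 1.751978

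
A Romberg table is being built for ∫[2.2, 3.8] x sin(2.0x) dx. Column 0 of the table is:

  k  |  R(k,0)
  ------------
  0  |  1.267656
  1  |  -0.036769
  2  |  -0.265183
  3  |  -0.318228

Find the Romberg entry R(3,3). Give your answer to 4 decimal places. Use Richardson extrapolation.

Richardson extrapolation on the trapezoidal column (denominator 4−1=3):
R(1,1) = -0.036769 + (-0.036769 − 1.267656)/3 = -0.471577
R(2,1) = -0.265183 + (-0.265183 − (-0.036769))/3 = -0.341321
R(3,1) = -0.318228 + (-0.318228 − (-0.265183))/3 = -0.335910
R(2,2) = (16·(-0.341321) − (-0.471577)) / 15 = -0.332637
R(3,2) = (16·(-0.335910) − (-0.341321)) / 15 = -0.335549
R(3,3) = -0.335549 + (-0.335549 − (-0.332637))/63 = -0.335595

-0.3356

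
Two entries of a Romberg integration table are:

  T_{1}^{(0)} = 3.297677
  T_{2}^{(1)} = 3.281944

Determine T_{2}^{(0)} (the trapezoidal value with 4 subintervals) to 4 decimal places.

3.2859

From T_{2}^{(1)} = (4·T_{2}^{(0)} − T_{1}^{(0)})/3, solve for T_{2}^{(0)}:
4·T_{2}^{(0)} = 3·3.281944 + 3.297677 = 13.143509
T_{2}^{(0)} = 3.285877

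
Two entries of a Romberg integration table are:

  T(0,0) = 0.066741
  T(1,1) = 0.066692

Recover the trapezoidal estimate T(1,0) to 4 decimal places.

0.0667

From T(1,1) = (4·T(1,0) − T(0,0))/3, solve for T(1,0):
4·T(1,0) = 3·0.066692 + 0.066741 = 0.266817
T(1,0) = 0.066704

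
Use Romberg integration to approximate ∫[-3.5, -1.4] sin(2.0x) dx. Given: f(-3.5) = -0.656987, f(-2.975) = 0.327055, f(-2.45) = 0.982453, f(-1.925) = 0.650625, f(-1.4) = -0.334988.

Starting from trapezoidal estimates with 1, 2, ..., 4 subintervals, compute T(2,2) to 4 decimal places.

0.8431

T(0,0) (trapezoid, 1 panel, h=2.1000): -1.041574
T(1,0) (trapezoid, 2 panels, h=1.0500): 0.510789
T(2,0) (trapezoid, 4 panels, h=0.5250): 0.768676
T(1,1) = 0.510789 + (0.510789 − (-1.041574))/3 = 1.028243
T(2,1) = 0.768676 + (0.768676 − 0.510789)/3 = 0.854638
T(2,2) = 0.854638 + (0.854638 − 1.028243)/15 = 0.843064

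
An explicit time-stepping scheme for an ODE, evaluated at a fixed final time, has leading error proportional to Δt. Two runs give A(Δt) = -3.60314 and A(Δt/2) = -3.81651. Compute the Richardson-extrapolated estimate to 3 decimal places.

The leading error scales as Δt; refining by a factor of 2 reduces it by 2^1 = 2.
Extrapolated value = (2·A(Δt/2) − A(Δt)) / (2 − 1)
= (2·(-3.81651) − (-3.60314)) / 1
= -4.02988 / 1 = -4.02988

-4.030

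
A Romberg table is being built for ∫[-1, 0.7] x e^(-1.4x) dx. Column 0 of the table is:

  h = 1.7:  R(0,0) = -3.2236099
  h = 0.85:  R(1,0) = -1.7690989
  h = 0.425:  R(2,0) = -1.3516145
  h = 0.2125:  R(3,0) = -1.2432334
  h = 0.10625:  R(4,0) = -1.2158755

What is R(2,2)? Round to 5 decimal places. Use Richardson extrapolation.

Richardson extrapolation on the trapezoidal column (denominator 4−1=3):
R(1,1) = -1.7690989 + (-1.7690989 − (-3.2236099))/3 = -1.2842619
R(2,1) = (4·(-1.3516145) − (-1.7690989)) / 3 = -1.2124530
R(2,2) = (16·(-1.2124530) − (-1.2842619)) / 15 = -1.2076657

-1.20767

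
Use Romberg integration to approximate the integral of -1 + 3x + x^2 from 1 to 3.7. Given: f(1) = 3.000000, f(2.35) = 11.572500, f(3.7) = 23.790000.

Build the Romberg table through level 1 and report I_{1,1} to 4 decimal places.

I_{0,0} (trapezoid, 1 panel, h=2.7000): 36.166500
I_{1,0} (trapezoid, 2 panels, h=1.3500): 33.706125
I_{1,1} = 33.706125 + (33.706125 − 36.166500)/3 = 32.886000

32.8860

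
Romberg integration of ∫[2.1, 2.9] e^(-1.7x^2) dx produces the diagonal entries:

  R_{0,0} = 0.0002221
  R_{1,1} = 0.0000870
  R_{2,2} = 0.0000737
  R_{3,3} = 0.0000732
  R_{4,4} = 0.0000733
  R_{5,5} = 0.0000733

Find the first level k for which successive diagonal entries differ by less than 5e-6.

k = 3

|R_{1,1} − R_{0,0}| = 0.0001351 ≥ 5e-6
|R_{2,2} − R_{1,1}| = 0.0000133 ≥ 5e-6
|R_{3,3} − R_{2,2}| = 0.0000005 < 5e-6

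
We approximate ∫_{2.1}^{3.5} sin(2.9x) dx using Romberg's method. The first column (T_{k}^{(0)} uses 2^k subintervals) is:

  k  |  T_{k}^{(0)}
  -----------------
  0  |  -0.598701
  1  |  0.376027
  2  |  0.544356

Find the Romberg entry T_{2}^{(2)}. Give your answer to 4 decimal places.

0.5938

T_{1}^{(1)} = 0.376027 + (0.376027 − (-0.598701))/3 = 0.700936
T_{2}^{(1)} = 0.544356 + (0.544356 − 0.376027)/3 = 0.600466
T_{2}^{(2)} = (16·0.600466 − 0.700936) / 15 = 0.593768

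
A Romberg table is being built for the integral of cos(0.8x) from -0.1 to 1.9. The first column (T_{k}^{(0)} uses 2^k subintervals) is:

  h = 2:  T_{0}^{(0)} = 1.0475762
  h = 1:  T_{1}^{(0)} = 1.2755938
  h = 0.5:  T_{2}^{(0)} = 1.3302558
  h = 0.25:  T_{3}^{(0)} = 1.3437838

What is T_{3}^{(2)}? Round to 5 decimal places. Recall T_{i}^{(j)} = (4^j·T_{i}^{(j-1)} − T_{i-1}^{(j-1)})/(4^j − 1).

1.34828

T_{2}^{(1)} = 1.3302558 + (1.3302558 − 1.2755938)/3 = 1.3484765
T_{3}^{(1)} = 1.3437838 + (1.3437838 − 1.3302558)/3 = 1.3482931
T_{3}^{(2)} = 1.3482931 + (1.3482931 − 1.3484765)/15 = 1.3482809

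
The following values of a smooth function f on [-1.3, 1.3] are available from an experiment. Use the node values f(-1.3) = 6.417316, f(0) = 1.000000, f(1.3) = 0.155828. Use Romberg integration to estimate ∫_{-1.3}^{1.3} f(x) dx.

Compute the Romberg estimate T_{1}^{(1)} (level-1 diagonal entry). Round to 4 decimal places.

T_{0}^{(0)} (trapezoid, 1 panel, h=2.6000): 8.545087
T_{1}^{(0)} (trapezoid, 2 panels, h=1.3000): 5.572544
T_{1}^{(1)} = 5.572544 + (5.572544 − 8.545087)/3 = 4.581696

4.5817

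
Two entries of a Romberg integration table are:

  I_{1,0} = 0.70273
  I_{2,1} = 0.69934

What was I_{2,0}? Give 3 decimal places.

From I_{2,1} = (4·I_{2,0} − I_{1,0})/3, solve for I_{2,0}:
4·I_{2,0} = 3·0.69934 + 0.70273 = 2.80075
I_{2,0} = 0.70019

0.700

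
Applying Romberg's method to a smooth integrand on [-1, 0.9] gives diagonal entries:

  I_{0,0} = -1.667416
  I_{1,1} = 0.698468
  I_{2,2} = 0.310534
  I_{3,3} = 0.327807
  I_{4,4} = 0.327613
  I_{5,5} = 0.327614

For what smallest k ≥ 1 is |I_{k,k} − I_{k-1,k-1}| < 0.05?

|I_{1,1} − I_{0,0}| = 2.365884 ≥ 0.05
|I_{2,2} − I_{1,1}| = 0.387934 ≥ 0.05
|I_{3,3} − I_{2,2}| = 0.017273 < 0.05

k = 3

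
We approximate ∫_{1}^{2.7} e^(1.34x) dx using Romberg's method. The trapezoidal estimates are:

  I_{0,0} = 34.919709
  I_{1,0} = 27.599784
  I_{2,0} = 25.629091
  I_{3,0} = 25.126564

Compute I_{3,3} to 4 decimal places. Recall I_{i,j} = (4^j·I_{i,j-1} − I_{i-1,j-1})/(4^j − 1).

Richardson extrapolation on the trapezoidal column (denominator 4−1=3):
I_{1,1} = 27.599784 + (27.599784 − 34.919709)/3 = 25.159809
I_{2,1} = 25.629091 + (25.629091 − 27.599784)/3 = 24.972193
I_{3,1} = 25.126564 + (25.126564 − 25.629091)/3 = 24.959055
I_{2,2} = 24.972193 + (24.972193 − 25.159809)/15 = 24.959685
I_{3,2} = (16·24.959055 − 24.972193) / 15 = 24.958179
I_{3,3} = 24.958179 + (24.958179 − 24.959685)/63 = 24.958155

24.9582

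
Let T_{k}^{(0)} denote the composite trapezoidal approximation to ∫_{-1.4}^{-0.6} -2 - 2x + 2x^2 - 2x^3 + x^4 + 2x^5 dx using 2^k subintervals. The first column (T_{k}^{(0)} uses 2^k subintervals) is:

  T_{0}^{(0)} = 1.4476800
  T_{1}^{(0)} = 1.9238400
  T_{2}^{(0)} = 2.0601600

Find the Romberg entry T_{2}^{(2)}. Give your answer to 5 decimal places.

2.10714

Richardson extrapolation on the trapezoidal column (denominator 4−1=3):
T_{1}^{(1)} = (4·1.9238400 − 1.4476800) / 3 = 2.0825600
T_{2}^{(1)} = (4·2.0601600 − 1.9238400) / 3 = 2.1056000
T_{2}^{(2)} = 2.1056000 + (2.1056000 − 2.0825600)/15 = 2.1071360
(Column j=1 coincides with Simpson's rule on the same nodes.)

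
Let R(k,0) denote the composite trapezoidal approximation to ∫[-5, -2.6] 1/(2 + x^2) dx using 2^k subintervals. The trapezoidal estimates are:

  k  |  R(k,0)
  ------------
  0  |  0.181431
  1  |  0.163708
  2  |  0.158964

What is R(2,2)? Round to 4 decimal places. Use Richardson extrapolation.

0.1574

R(1,1) = (4·0.163708 − 0.181431) / 3 = 0.157800
R(2,1) = (4·0.158964 − 0.163708) / 3 = 0.157383
R(2,2) = (16·0.157383 − 0.157800) / 15 = 0.157355
(Column j=1 coincides with Simpson's rule on the same nodes.)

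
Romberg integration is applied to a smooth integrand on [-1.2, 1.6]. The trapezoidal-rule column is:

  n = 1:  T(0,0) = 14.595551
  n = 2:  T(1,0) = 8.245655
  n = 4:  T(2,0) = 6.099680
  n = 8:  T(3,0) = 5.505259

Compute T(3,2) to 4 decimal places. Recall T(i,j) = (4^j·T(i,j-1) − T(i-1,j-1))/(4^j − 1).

Richardson extrapolation on the trapezoidal column (denominator 4−1=3):
T(2,1) = (4·6.099680 − 8.245655) / 3 = 5.384355
T(3,1) = 5.505259 + (5.505259 − 6.099680)/3 = 5.307119
T(3,2) = 5.307119 + (5.307119 − 5.384355)/15 = 5.301970
(Column j=1 coincides with Simpson's rule on the same nodes.)

5.3020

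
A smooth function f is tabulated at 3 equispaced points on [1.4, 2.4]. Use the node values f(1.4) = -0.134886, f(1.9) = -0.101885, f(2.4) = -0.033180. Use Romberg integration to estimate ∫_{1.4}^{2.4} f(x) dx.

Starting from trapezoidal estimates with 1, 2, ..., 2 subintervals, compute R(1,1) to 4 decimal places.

R(0,0) (trapezoid, 1 panel, h=1.0000): -0.084033
R(1,0) (trapezoid, 2 panels, h=0.5000): -0.092959
R(1,1) = -0.092959 + (-0.092959 − (-0.084033))/3 = -0.095934

-0.0959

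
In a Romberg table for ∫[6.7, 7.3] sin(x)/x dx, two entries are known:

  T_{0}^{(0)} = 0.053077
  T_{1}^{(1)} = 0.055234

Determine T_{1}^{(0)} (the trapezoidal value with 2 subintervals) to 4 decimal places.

From T_{1}^{(1)} = (4·T_{1}^{(0)} − T_{0}^{(0)})/3, solve for T_{1}^{(0)}:
4·T_{1}^{(0)} = 3·0.055234 + 0.053077 = 0.218779
T_{1}^{(0)} = 0.054695

0.0547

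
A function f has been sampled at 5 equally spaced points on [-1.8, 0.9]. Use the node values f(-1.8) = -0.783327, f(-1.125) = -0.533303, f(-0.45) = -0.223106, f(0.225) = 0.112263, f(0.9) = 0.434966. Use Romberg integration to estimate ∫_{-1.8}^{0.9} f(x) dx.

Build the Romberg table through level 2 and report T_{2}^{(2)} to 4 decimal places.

-0.5577

T_{0}^{(0)} (trapezoid, 1 panel, h=2.7000): -0.470287
T_{1}^{(0)} (trapezoid, 2 panels, h=1.3500): -0.536337
T_{2}^{(0)} (trapezoid, 4 panels, h=0.6750): -0.552370
T_{1}^{(1)} = -0.536337 + (-0.536337 − (-0.470287))/3 = -0.558354
T_{2}^{(1)} = -0.552370 + (-0.552370 − (-0.536337))/3 = -0.557714
T_{2}^{(2)} = -0.557714 + (-0.557714 − (-0.558354))/15 = -0.557671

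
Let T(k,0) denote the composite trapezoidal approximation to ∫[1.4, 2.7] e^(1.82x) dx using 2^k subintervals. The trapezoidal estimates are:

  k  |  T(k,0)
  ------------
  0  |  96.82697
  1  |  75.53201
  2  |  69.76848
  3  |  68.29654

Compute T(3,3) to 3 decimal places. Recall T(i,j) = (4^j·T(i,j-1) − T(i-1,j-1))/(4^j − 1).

Richardson extrapolation on the trapezoidal column (denominator 4−1=3):
T(1,1) = 75.53201 + (75.53201 − 96.82697)/3 = 68.43369
T(2,1) = 69.76848 + (69.76848 − 75.53201)/3 = 67.84730
T(3,1) = (4·68.29654 − 69.76848) / 3 = 67.80589
T(2,2) = (16·67.84730 − 68.43369) / 15 = 67.80821
T(3,2) = (16·67.80589 − 67.84730) / 15 = 67.80313
T(3,3) = (64·67.80313 − 67.80821) / 63 = 67.80305

67.803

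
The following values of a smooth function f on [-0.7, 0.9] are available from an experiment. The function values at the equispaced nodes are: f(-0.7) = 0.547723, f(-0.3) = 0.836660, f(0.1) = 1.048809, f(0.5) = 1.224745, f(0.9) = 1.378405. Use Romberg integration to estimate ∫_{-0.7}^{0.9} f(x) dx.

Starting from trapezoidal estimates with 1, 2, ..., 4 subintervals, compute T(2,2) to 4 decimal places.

1.6362

T(0,0) (trapezoid, 1 panel, h=1.6000): 1.540902
T(1,0) (trapezoid, 2 panels, h=0.8000): 1.609498
T(2,0) (trapezoid, 4 panels, h=0.4000): 1.629311
T(1,1) = 1.609498 + (1.609498 − 1.540902)/3 = 1.632363
T(2,1) = 1.629311 + (1.629311 − 1.609498)/3 = 1.635915
T(2,2) = 1.635915 + (1.635915 − 1.632363)/15 = 1.636152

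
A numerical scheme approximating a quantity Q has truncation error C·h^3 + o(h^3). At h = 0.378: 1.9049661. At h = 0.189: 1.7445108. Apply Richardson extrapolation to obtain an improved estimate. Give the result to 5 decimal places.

The leading error scales as h^3; refining by a factor of 2 reduces it by 2^3 = 8.
Extrapolated value = (8·A(h/2) − A(h)) / (8 − 1)
= (8·1.7445108 − 1.9049661) / 7
= 12.0511203 / 7 = 1.7215886

1.72159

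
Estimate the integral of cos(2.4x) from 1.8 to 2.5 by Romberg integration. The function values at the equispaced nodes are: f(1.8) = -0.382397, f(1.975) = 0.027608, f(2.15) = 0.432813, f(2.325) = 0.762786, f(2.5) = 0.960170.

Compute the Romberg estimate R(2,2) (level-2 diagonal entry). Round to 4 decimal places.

R(0,0) (trapezoid, 1 panel, h=0.7000): 0.202221
R(1,0) (trapezoid, 2 panels, h=0.3500): 0.252595
R(2,0) (trapezoid, 4 panels, h=0.1750): 0.264616
R(1,1) = 0.252595 + (0.252595 − 0.202221)/3 = 0.269386
R(2,1) = 0.264616 + (0.264616 − 0.252595)/3 = 0.268623
R(2,2) = 0.268623 + (0.268623 − 0.269386)/15 = 0.268572

0.2686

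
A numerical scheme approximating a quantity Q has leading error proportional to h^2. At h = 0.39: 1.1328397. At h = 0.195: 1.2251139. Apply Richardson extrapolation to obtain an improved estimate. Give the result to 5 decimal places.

1.25587

Extrapolated value = (4·A(h/2) − A(h)) / (4 − 1)
= (4·1.2251139 − 1.1328397) / 3
= 3.7676159 / 3 = 1.2558720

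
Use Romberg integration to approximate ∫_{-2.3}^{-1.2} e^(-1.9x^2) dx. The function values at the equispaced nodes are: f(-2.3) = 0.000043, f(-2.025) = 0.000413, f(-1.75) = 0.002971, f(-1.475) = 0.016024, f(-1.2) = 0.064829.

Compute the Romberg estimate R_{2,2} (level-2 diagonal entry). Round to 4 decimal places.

0.0124

R_{0,0} (trapezoid, 1 panel, h=1.1000): 0.035680
R_{1,0} (trapezoid, 2 panels, h=0.5500): 0.019474
R_{2,0} (trapezoid, 4 panels, h=0.2750): 0.014257
R_{1,1} = 0.019474 + (0.019474 − 0.035680)/3 = 0.014072
R_{2,1} = 0.014257 + (0.014257 − 0.019474)/3 = 0.012518
R_{2,2} = 0.012518 + (0.012518 − 0.014072)/15 = 0.012414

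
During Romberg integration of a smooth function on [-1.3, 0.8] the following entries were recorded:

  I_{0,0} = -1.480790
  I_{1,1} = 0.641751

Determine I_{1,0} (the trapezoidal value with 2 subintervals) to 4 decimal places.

From I_{1,1} = (4·I_{1,0} − I_{0,0})/3, solve for I_{1,0}:
4·I_{1,0} = 3·0.641751 + (-1.480790) = 0.444463
I_{1,0} = 0.111116

0.1111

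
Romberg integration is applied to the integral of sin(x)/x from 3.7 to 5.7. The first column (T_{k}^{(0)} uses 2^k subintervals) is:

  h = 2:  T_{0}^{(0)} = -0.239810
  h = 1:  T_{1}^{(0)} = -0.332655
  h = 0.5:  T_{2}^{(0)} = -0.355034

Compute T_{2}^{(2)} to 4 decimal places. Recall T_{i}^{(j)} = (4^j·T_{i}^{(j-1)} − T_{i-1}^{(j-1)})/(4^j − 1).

T_{1}^{(1)} = -0.332655 + (-0.332655 − (-0.239810))/3 = -0.363603
T_{2}^{(1)} = (4·(-0.355034) − (-0.332655)) / 3 = -0.362494
T_{2}^{(2)} = (16·(-0.362494) − (-0.363603)) / 15 = -0.362420
(Column j=1 coincides with Simpson's rule on the same nodes.)

-0.3624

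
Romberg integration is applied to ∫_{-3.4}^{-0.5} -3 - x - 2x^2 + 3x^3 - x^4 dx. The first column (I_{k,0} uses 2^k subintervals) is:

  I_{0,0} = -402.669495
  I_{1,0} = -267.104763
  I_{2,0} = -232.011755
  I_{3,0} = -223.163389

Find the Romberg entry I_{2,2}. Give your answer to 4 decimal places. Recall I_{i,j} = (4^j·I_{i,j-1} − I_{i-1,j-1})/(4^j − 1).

Richardson extrapolation on the trapezoidal column (denominator 4−1=3):
I_{1,1} = (4·(-267.104763) − (-402.669495)) / 3 = -221.916519
I_{2,1} = -232.011755 + (-232.011755 − (-267.104763))/3 = -220.314086
I_{2,2} = (16·(-220.314086) − (-221.916519)) / 15 = -220.207257

-220.2073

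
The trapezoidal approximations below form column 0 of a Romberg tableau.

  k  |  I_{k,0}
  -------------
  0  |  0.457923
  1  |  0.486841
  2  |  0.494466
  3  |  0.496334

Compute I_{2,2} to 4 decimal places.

Richardson extrapolation on the trapezoidal column (denominator 4−1=3):
I_{1,1} = 0.486841 + (0.486841 − 0.457923)/3 = 0.496480
I_{2,1} = 0.494466 + (0.494466 − 0.486841)/3 = 0.497008
I_{2,2} = (16·0.497008 − 0.496480) / 15 = 0.497043

0.4970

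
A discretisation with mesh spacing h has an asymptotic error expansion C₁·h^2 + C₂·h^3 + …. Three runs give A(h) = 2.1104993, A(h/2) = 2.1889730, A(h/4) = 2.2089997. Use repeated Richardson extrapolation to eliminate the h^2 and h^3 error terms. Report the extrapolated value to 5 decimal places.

First eliminate the h^2 term (factor 2^2 = 4):
  B₁ = (4·2.1889730 − 2.1104993)/3 = 2.2151309
  B₂ = (4·2.2089997 − 2.1889730)/3 = 2.2156753
Then eliminate the h^3 term (factor 2^3 = 8):
  (8·2.2156753 − 2.2151309)/7 = 2.2157531

2.21575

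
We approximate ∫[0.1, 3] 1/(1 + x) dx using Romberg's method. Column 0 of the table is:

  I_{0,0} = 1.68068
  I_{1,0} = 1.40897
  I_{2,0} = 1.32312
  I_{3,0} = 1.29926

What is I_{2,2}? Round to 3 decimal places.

I_{1,1} = 1.40897 + (1.40897 − 1.68068)/3 = 1.31840
I_{2,1} = 1.32312 + (1.32312 − 1.40897)/3 = 1.29450
I_{2,2} = 1.29450 + (1.29450 − 1.31840)/15 = 1.29291

1.293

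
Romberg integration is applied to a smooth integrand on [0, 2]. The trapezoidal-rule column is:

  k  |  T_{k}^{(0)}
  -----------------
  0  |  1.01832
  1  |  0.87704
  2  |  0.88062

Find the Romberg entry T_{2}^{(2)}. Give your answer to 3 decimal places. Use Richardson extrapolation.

Richardson extrapolation on the trapezoidal column (denominator 4−1=3):
T_{1}^{(1)} = 0.87704 + (0.87704 − 1.01832)/3 = 0.82995
T_{2}^{(1)} = (4·0.88062 − 0.87704) / 3 = 0.88181
T_{2}^{(2)} = (16·0.88181 − 0.82995) / 15 = 0.88527

0.885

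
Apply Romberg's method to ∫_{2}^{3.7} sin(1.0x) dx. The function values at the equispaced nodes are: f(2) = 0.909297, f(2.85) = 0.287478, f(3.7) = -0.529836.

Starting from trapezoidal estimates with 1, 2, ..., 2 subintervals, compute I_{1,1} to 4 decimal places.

I_{0,0} (trapezoid, 1 panel, h=1.7000): 0.322542
I_{1,0} (trapezoid, 2 panels, h=0.8500): 0.405627
I_{1,1} = 0.405627 + (0.405627 − 0.322542)/3 = 0.433322

0.4333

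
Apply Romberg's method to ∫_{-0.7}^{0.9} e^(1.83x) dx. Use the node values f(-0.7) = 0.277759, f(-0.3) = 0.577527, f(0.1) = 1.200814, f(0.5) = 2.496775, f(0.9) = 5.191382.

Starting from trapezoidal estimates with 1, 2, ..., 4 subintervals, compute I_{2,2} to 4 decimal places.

I_{0,0} (trapezoid, 1 panel, h=1.6000): 4.375313
I_{1,0} (trapezoid, 2 panels, h=0.8000): 3.148308
I_{2,0} (trapezoid, 4 panels, h=0.4000): 2.803875
I_{1,1} = 3.148308 + (3.148308 − 4.375313)/3 = 2.739306
I_{2,1} = 2.803875 + (2.803875 − 3.148308)/3 = 2.689064
I_{2,2} = 2.689064 + (2.689064 − 2.739306)/15 = 2.685715

2.6857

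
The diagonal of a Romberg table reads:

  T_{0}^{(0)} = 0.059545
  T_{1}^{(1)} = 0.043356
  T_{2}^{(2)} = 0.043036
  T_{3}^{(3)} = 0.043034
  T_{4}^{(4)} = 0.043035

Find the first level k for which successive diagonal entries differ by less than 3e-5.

|T_{1}^{(1)} − T_{0}^{(0)}| = 0.016189 ≥ 3e-5
|T_{2}^{(2)} − T_{1}^{(1)}| = 0.000320 ≥ 3e-5
|T_{3}^{(3)} − T_{2}^{(2)}| = 0.000002 < 3e-5

k = 3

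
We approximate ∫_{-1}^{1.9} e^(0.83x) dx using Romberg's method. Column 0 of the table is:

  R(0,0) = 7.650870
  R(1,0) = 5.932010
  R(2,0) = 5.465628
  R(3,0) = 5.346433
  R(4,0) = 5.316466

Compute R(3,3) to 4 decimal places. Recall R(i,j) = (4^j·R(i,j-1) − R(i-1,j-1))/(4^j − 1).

5.3065

Richardson extrapolation on the trapezoidal column (denominator 4−1=3):
R(1,1) = 5.932010 + (5.932010 − 7.650870)/3 = 5.359057
R(2,1) = (4·5.465628 − 5.932010) / 3 = 5.310167
R(3,1) = (4·5.346433 − 5.465628) / 3 = 5.306701
R(2,2) = (16·5.310167 − 5.359057) / 15 = 5.306908
R(3,2) = 5.306701 + (5.306701 − 5.310167)/15 = 5.306470
R(3,3) = 5.306470 + (5.306470 − 5.306908)/63 = 5.306463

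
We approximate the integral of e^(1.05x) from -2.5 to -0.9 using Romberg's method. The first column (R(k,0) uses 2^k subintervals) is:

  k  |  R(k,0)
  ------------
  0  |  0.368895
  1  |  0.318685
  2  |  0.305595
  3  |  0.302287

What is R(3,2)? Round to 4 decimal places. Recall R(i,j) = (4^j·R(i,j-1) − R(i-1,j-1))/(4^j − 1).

0.3012

R(2,1) = 0.305595 + (0.305595 − 0.318685)/3 = 0.301232
R(3,1) = 0.302287 + (0.302287 − 0.305595)/3 = 0.301184
R(3,2) = 0.301184 + (0.301184 − 0.301232)/15 = 0.301181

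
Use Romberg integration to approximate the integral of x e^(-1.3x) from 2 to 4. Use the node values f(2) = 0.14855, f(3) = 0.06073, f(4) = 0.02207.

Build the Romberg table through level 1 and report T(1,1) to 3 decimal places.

T(0,0) (trapezoid, 1 panel, h=2.0000): 0.17062
T(1,0) (trapezoid, 2 panels, h=1.0000): 0.14604
T(1,1) = 0.14604 + (0.14604 − 0.17062)/3 = 0.13785

0.138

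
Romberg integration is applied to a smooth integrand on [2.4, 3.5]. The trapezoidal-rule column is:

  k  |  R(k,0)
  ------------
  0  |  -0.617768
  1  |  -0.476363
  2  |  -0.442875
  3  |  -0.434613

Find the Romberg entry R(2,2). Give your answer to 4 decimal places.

Richardson extrapolation on the trapezoidal column (denominator 4−1=3):
R(1,1) = (4·(-0.476363) − (-0.617768)) / 3 = -0.429228
R(2,1) = (4·(-0.442875) − (-0.476363)) / 3 = -0.431712
R(2,2) = -0.431712 + (-0.431712 − (-0.429228))/15 = -0.431878

-0.4319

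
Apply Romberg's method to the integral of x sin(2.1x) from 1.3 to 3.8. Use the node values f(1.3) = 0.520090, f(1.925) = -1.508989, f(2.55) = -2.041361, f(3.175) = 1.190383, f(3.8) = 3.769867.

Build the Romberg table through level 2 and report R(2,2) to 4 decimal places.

-0.1295

R(0,0) (trapezoid, 1 panel, h=2.5000): 5.362446
R(1,0) (trapezoid, 2 panels, h=1.2500): 0.129522
R(2,0) (trapezoid, 4 panels, h=0.6250): -0.134368
R(1,1) = 0.129522 + (0.129522 − 5.362446)/3 = -1.614786
R(2,1) = -0.134368 + (-0.134368 − 0.129522)/3 = -0.222331
R(2,2) = -0.222331 + (-0.222331 − (-1.614786))/15 = -0.129501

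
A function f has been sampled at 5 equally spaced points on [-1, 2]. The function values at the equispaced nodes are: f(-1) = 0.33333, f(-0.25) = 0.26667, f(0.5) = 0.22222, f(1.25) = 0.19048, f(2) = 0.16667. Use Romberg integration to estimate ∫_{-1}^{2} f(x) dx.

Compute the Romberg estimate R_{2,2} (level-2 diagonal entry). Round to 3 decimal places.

0.693

R_{0,0} (trapezoid, 1 panel, h=3.0000): 0.75000
R_{1,0} (trapezoid, 2 panels, h=1.5000): 0.70833
R_{2,0} (trapezoid, 4 panels, h=0.7500): 0.69703
R_{1,1} = 0.70833 + (0.70833 − 0.75000)/3 = 0.69444
R_{2,1} = 0.69703 + (0.69703 − 0.70833)/3 = 0.69326
R_{2,2} = 0.69326 + (0.69326 − 0.69444)/15 = 0.69318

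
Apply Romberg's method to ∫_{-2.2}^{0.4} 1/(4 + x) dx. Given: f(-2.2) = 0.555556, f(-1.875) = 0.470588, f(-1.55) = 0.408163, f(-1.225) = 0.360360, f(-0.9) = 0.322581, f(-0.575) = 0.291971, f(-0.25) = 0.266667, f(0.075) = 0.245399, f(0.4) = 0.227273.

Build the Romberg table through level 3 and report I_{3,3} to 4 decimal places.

I_{0,0} (trapezoid, 1 panel, h=2.6000): 1.017678
I_{1,0} (trapezoid, 2 panels, h=1.3000): 0.928194
I_{2,0} (trapezoid, 4 panels, h=0.6500): 0.902737
I_{3,0} (trapezoid, 8 panels, h=0.3250): 0.896072
I_{1,1} = 0.928194 + (0.928194 − 1.017678)/3 = 0.898366
I_{2,1} = 0.902737 + (0.902737 − 0.928194)/3 = 0.894251
I_{3,1} = 0.896072 + (0.896072 − 0.902737)/3 = 0.893850
I_{2,2} = 0.894251 + (0.894251 − 0.898366)/15 = 0.893977
I_{3,2} = 0.893850 + (0.893850 − 0.894251)/15 = 0.893823
I_{3,3} = 0.893823 + (0.893823 − 0.893977)/63 = 0.893821

0.8938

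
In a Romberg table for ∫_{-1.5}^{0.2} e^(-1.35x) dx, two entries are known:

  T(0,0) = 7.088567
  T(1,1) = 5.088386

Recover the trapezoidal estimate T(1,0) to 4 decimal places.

5.5884

From T(1,1) = (4·T(1,0) − T(0,0))/3, solve for T(1,0):
4·T(1,0) = 3·5.088386 + 7.088567 = 22.353725
T(1,0) = 5.588431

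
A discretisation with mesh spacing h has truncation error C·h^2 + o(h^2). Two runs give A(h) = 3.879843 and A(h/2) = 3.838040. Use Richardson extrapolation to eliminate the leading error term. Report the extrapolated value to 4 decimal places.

3.8241

Extrapolated value = (4·A(h/2) − A(h)) / (4 − 1)
= (4·3.838040 − 3.879843) / 3
= 11.472317 / 3 = 3.824106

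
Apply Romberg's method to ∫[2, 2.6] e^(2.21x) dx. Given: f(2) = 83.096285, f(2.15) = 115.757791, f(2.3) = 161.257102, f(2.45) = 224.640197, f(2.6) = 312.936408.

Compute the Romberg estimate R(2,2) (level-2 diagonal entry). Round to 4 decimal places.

104.0003

R(0,0) (trapezoid, 1 panel, h=0.6000): 118.809808
R(1,0) (trapezoid, 2 panels, h=0.3000): 107.782035
R(2,0) (trapezoid, 4 panels, h=0.1500): 104.950715
R(1,1) = 107.782035 + (107.782035 − 118.809808)/3 = 104.106111
R(2,1) = 104.950715 + (104.950715 − 107.782035)/3 = 104.006942
R(2,2) = 104.006942 + (104.006942 − 104.106111)/15 = 104.000331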